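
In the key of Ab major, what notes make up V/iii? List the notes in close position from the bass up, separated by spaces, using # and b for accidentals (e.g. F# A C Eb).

G B D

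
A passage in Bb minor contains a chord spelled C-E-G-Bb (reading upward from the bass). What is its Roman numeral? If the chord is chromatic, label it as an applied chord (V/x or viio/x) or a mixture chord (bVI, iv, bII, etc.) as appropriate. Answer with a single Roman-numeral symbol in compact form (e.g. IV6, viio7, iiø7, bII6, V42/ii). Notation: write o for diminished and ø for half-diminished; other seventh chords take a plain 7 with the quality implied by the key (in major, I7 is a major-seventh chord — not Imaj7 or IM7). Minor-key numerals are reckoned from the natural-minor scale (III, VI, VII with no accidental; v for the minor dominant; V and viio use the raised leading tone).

V7/V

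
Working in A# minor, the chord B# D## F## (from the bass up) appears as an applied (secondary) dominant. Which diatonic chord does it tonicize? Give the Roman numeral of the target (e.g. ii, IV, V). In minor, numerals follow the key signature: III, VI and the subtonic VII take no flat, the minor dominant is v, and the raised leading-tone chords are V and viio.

V

The chord is a major triad on B#.
A dominant resolves down a perfect fifth: B# → E#. In A# minor, E# is scale degree 5, i.e. V.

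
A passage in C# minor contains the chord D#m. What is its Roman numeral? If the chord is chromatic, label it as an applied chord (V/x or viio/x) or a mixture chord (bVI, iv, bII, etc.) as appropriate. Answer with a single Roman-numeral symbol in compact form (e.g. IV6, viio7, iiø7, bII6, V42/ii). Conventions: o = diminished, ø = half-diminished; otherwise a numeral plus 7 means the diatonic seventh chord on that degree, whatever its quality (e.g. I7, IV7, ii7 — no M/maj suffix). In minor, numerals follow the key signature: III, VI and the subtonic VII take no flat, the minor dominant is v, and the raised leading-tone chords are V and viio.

ii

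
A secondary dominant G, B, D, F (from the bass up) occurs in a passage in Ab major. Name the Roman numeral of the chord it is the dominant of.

iii

The chord is a dominant seventh chord on G.
A dominant resolves down a perfect fifth: G → C. In Ab major, C is scale degree 3, i.e. iii.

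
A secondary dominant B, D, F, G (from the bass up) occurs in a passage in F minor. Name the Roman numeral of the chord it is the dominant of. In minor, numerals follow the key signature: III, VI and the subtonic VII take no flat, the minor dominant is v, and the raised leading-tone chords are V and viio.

V

The chord is a dominant seventh chord on G.
A dominant resolves down a perfect fifth: G → C. In F minor, C is scale degree 5, i.e. V.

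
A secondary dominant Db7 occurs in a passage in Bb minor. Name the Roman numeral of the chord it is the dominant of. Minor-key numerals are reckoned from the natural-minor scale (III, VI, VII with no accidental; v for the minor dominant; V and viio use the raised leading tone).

VI

The chord is a dominant seventh chord on Db.
A dominant resolves down a perfect fifth: Db → Gb. In Bb minor, Gb is scale degree 6, i.e. VI.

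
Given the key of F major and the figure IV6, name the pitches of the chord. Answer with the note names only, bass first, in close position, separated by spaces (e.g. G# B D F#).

In F major, the subdominant is Bb, and the diatonic chord built there is a major triad.
Stacking thirds from Bb gives Bb-D-F.
With the 6 figure the chord is in first inversion; from the bass D upward in close position it reads D-F-Bb.

D F Bb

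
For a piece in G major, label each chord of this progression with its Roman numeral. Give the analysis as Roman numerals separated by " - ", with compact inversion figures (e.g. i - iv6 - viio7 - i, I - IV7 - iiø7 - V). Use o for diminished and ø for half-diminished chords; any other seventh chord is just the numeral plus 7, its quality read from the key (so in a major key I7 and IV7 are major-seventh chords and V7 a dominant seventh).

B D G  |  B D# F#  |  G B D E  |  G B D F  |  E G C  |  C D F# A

I6 - V/vi - vi65 - V7/IV - IV6 - V42

B-D-G: root G is the tonic; major triad there is I6.
B-D#-F#: chromatic; B is V of vi, so V/vi.
G-B-D-E: minor seventh chord on E = scale degree 6 → vi65.
G-B-D-F: a dominant seventh chord on G, the applied dominant of IV → V7/IV.
E-G-C: root C is the subdominant; major triad there is IV6.
C-D-F#-A: dominant seventh chord on D = scale degree 5 → V42.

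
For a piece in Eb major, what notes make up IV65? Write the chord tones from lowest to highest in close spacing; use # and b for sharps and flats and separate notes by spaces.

C Eb G Ab

In Eb major, scale degree 4 is Ab, and the diatonic chord built there is a major seventh chord.
Stacking thirds from Ab gives Ab-C-Eb-G.
The figured bass 65 indicates first inversion, placing the third (C) in the bass: C-Eb-G-Ab.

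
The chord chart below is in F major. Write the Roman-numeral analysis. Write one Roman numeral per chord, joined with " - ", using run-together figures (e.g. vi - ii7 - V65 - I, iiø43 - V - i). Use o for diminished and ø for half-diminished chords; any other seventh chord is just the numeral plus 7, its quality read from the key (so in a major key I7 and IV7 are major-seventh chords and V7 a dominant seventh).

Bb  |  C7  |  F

Bb: major triad on Bb = scale degree 4 → IV.
C7: root C is the dominant; dominant seventh chord there is V7.
F has root F, degree 1 in F major, so I.

IV - V7 - I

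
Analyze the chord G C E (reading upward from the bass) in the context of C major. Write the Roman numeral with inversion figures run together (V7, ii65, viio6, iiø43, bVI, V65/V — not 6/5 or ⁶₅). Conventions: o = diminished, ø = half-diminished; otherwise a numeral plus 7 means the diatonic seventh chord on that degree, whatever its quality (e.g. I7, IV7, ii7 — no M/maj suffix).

I64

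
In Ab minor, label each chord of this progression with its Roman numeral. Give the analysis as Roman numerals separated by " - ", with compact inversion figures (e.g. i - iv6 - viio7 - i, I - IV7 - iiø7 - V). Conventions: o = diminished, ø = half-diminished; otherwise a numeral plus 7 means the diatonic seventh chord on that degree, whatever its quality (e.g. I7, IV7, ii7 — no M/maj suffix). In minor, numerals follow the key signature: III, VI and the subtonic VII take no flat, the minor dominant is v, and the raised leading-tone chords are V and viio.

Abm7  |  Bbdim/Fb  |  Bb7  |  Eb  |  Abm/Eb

i7 - iio64 - V7/V - V - i64

Abm7: root Ab is the tonic; minor seventh chord there is i7.
Bbdim/Fb: diminished triad on Bb = scale degree 2 → iio64.
Bb7 is the secondary dominant of V (dominant seventh chord on Bb): V7/V.
Eb: major triad on Eb = scale degree 5 → V.
Abm/Eb: root Ab is the tonic; minor triad there is i64.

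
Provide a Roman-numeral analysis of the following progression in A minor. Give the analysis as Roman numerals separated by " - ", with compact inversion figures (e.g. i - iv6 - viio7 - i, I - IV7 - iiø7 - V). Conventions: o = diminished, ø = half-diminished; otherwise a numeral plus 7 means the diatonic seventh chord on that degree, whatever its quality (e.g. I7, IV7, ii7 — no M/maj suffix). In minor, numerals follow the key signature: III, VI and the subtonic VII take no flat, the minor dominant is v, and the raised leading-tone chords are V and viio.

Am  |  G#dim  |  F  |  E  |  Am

i - viio - VI - V - i

Am: minor triad on A = scale degree 1 → i.
G#dim has root G#, degree 7 in A minor, so viio.
F: major triad on F = scale degree 6 → VI.
E has root E, degree 5 in A minor, so V.
Am: root A is the tonic; minor triad there is i.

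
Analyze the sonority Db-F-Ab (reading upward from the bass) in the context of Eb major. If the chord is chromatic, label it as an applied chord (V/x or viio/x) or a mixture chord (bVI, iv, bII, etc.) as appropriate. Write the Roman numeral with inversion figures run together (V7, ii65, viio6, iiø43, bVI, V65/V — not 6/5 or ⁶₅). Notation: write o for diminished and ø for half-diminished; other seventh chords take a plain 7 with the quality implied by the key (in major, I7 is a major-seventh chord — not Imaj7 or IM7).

Stacked in thirds the chord is Db-F-Ab: a major triad on Db.
Db is the lowered seventh degree of Eb major (diatonic 7 would be D). This is a major triad on the lowered seventh degree (the subtonic), borrowed from the parallel minor.

bVII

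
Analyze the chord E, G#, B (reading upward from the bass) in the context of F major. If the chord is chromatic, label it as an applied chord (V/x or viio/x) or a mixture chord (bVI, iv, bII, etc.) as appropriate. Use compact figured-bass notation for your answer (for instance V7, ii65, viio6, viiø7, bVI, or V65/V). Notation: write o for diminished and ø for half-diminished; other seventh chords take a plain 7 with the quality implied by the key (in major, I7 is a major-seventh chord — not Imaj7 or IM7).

V/iii

Stacked in thirds the chord is E-G#-B: a major triad on E.
E is not a diatonic chord root with this quality in F major, but it lies a perfect fifth above A (iii), so the chord functions as an applied dominant of iii.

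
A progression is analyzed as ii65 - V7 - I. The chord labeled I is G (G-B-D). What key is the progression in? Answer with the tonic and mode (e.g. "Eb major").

The anchor chord is a major triad on G, labeled I.
If G is scale degree 1 and the mode makes that degree carry a major triad, the tonic is G and the mode is major.

G major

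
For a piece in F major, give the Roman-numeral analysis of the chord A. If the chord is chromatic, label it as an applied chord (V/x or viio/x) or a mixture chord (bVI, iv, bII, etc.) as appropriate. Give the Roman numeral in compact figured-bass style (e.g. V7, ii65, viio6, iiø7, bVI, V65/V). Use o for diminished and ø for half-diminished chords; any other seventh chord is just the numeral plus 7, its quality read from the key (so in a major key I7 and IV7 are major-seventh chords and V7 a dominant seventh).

V/vi

Stacked in thirds the chord is A-C#-E: a major triad on A.
A is not a diatonic chord root with this quality in F major, but it lies a perfect fifth above D (vi), so the chord functions as an applied dominant of vi.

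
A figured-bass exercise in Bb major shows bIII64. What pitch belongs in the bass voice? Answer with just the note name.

Ab

bIII in Bb major has root Db; the chord is Db-F-Ab.
The figure 64 means second inversion — the fifth is in the bass.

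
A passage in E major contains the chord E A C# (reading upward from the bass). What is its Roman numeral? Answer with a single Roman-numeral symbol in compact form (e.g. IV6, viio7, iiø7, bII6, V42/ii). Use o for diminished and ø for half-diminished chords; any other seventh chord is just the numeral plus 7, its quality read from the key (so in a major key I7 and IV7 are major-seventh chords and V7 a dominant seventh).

Stacked in thirds the chord is A-C#-E: a major triad on A.
A is scale degree 4 in E major, and a major triad on that degree is written IV.
With E in the bass the chord is in second inversion, so the figured bass is 64.

IV64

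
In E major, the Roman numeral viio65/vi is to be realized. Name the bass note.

D#

The applied chord viio65/vi is rooted on B#: B#-D#-F#-A.
The figure 65 means first inversion — the third is in the bass.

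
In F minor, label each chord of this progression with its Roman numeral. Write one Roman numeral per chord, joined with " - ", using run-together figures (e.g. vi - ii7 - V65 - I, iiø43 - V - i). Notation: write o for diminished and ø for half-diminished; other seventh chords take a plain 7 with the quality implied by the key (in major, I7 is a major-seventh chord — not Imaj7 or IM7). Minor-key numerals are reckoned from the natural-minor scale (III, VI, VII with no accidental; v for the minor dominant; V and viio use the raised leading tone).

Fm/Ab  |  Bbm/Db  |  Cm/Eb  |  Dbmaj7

Fm/Ab has root F, degree 1 in F minor, so i6.
Bbm/Db has root Bb, degree 4 in F minor, so iv6.
Cm/Eb: root C is the dominant; minor triad there is v6.
Dbmaj7 has root Db, degree 6 in F minor, so VI7.

i6 - iv6 - v6 - VI7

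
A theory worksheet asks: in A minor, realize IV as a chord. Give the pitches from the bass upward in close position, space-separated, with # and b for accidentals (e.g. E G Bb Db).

D F# A

Scale degree 4 in A minor is D; here the chord built on it is altered to a major triad. IV is the major subdominant, borrowed from the parallel major.
So the chord is D-F#-A.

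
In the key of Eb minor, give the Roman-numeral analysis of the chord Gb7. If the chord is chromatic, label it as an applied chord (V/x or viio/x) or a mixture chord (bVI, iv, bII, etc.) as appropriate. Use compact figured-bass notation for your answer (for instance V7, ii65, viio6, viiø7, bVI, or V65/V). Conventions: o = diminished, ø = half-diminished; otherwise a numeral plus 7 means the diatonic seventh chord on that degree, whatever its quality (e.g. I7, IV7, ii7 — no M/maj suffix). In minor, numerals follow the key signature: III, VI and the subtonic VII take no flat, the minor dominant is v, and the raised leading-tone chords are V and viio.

Stacked in thirds the chord is Gb-Bb-Db-Fb: a dominant seventh chord on Gb.
Gb is not a diatonic chord root with this quality in Eb minor, but it lies a perfect fifth above Cb (VI), so the chord functions as an applied dominant of VI.

V7/VI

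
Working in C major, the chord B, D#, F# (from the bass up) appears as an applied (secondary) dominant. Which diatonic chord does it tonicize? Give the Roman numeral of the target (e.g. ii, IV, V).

The chord is a major triad on B.
A dominant resolves down a perfect fifth: B → E. In C major, E is scale degree 3, i.e. iii.

iii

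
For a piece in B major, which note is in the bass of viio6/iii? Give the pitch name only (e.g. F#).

The applied chord viio6/iii is rooted on C##: C##-E#-G#.
The figure 6 means first inversion — the third is in the bass.

E#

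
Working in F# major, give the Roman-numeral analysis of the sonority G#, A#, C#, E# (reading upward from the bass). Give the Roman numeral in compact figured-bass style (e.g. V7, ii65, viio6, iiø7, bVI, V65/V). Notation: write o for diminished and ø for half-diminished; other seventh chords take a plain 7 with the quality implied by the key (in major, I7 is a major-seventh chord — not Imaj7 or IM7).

Stacked in thirds the chord is A#-C#-E#-G#: a minor seventh chord on A#.
A# is scale degree 3 in F# major, and a minor seventh chord on that degree is written iii7.
With G# in the bass the chord is in third inversion, so the figured bass is 42.

iii42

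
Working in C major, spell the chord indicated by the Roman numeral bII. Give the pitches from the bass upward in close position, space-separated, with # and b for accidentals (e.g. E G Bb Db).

bII is the Neapolitan chord — a major triad on the lowered second degree. In C major that root is Db.
So the chord is Db-F-Ab, a major triad.

Db F Ab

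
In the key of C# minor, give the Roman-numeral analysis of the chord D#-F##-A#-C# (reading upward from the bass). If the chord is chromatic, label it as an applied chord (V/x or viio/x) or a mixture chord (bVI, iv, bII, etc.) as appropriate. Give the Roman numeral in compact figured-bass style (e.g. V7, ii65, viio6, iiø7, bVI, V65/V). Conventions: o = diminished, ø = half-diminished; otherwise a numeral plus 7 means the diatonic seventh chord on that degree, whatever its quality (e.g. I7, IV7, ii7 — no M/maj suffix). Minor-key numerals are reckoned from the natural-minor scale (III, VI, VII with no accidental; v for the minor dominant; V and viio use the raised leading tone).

The pitches D#-F##-A#-C# form a dominant seventh chord rooted on D#.
D# is not a diatonic chord root with this quality in C# minor, but it lies a perfect fifth above G# (V), so the chord functions as an applied dominant of V.

V7/V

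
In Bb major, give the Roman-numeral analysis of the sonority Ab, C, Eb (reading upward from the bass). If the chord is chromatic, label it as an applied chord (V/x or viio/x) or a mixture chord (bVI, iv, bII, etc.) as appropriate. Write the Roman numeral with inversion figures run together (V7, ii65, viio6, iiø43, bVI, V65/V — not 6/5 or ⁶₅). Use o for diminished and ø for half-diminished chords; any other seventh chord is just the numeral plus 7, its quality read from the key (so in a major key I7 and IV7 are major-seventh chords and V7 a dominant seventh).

The pitches Ab-C-Eb form a major triad rooted on Ab.
Ab is the lowered seventh degree of Bb major (diatonic 7 would be A). This is a major triad on the lowered seventh degree (the subtonic), borrowed from the parallel minor.

bVII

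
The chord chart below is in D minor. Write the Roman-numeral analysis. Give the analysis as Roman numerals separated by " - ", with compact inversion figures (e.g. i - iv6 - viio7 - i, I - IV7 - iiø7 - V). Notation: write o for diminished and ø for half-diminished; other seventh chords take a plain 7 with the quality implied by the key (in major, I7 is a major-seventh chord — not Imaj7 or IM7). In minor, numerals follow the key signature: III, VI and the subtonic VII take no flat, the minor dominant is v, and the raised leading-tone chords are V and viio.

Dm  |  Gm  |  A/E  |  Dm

Dm has root D, degree 1 in D minor, so i.
Gm has root G, degree 4 in D minor, so iv.
A/E has root A, degree 5 in D minor, so V64.
Dm has root D, degree 1 in D minor, so i.

i - iv - V64 - i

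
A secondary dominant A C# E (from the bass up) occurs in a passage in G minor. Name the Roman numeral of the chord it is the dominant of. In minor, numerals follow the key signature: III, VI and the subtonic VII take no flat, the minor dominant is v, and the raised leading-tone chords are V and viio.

V

The chord is a major triad on A.
A dominant resolves down a perfect fifth: A → D. In G minor, D is scale degree 5, i.e. V.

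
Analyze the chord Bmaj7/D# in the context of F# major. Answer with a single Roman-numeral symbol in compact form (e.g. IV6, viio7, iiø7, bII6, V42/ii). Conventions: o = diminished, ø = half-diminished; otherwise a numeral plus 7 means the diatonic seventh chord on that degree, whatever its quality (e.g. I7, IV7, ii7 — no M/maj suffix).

IV65

Stacked in thirds the chord is B-D#-F#-A#: a major seventh chord on B.
In F# major, B is the subdominant; the diatonic major seventh chord there is IV7.
With D# in the bass the chord is in first inversion, so the figured bass is 65.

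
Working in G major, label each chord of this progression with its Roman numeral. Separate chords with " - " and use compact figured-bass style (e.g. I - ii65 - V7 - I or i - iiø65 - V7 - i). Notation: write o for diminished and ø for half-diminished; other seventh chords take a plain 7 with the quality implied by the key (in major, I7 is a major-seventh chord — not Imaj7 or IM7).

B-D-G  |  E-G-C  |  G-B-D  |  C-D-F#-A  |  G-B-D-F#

I6 - IV6 - I - V42 - I7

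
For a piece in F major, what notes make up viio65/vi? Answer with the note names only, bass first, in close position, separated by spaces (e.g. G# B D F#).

E G Bb C#

The slash marks an applied leading-tone chord: viio of vi. In F major, vi is D, so the leading tone to it is C#, a half step below.
Building a fully diminished seventh chord on C# gives C#-E-G-Bb.
With the 65 figure the chord is in first inversion; from the bass E upward in close position it reads E-G-Bb-C#.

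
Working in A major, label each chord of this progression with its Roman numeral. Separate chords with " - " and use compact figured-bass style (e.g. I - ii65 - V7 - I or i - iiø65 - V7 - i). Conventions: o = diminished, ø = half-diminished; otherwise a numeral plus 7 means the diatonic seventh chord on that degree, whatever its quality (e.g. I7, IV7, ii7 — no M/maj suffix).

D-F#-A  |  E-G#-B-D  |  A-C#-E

IV - V7 - I

D-F#-A: root D is the subdominant; major triad there is IV.
E-G#-B-D: dominant seventh chord on E = scale degree 5 → V7.
A-C#-E: major triad on A = scale degree 1 → I.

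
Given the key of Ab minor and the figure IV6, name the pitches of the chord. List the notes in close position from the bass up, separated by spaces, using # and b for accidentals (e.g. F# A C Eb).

F Ab Db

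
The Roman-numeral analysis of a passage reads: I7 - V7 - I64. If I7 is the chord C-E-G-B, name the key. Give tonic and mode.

C major

I7 is given as C-E-G-B — a major seventh chord with root C.
If C is scale degree 1 and the mode makes that degree carry a major seventh chord, the tonic is C and the mode is major.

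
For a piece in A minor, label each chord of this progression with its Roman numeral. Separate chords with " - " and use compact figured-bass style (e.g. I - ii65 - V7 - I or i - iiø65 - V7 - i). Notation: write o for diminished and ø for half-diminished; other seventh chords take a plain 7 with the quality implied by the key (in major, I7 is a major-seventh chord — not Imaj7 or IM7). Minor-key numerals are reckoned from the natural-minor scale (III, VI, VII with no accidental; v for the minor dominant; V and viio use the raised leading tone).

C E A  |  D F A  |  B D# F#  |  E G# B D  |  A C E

i6 - iv - V/V - V7 - i

C-E-A: root A is the tonic; minor triad there is i6.
D-F-A: minor triad on D = scale degree 4 → iv.
B-D#-F#: a major triad on B, the applied dominant of V → V/V.
E-G#-B-D has root E, degree 5 in A minor, so V7.
A-C-E: root A is the tonic; minor triad there is i.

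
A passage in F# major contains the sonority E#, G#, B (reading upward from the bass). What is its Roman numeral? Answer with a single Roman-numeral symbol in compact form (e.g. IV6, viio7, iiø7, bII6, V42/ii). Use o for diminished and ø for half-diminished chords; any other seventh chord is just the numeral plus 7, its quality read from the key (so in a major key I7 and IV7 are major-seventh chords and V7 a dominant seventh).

Stacked in thirds the chord is E#-G#-B: a diminished triad on E#.
In F# major, E# is the leading tone; the diatonic diminished triad there is viio.

viio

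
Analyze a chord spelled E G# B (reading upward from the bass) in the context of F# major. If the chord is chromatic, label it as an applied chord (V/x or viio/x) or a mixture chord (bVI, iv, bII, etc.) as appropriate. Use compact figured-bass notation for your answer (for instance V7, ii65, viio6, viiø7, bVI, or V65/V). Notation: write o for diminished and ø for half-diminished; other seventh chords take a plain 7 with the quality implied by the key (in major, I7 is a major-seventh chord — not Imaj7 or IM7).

bVII

The pitches E-G#-B form a major triad rooted on E.
E is the lowered seventh degree of F# major (diatonic 7 would be E#). This is a major triad on the lowered seventh degree (the subtonic), borrowed from the parallel minor.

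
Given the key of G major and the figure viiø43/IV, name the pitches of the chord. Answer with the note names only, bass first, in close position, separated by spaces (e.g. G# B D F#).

viiø43/IV is a secondary leading-tone chord. The target IV is C in G major; the applied chord is rooted a semitone below, on B.
Building a half-diminished seventh chord on B gives B-D-F-A.
The figured bass 43 indicates second inversion, placing the fifth (F) in the bass: F-A-B-D.

F A B D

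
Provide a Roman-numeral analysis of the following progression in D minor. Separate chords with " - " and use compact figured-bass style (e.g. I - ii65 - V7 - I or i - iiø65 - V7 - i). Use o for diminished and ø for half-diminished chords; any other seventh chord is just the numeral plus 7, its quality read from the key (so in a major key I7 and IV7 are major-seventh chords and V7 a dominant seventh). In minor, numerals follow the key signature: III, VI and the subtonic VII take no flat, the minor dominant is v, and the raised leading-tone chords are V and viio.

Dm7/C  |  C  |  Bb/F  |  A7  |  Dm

Dm7/C: minor seventh chord on D = scale degree 1 → i42.
C: root C is the subtonic; major triad there is VII.
Bb/F: root Bb is the submediant; major triad there is VI64.
A7 has root A, degree 5 in D minor, so V7.
Dm: root D is the tonic; minor triad there is i.

i42 - VII - VI64 - V7 - i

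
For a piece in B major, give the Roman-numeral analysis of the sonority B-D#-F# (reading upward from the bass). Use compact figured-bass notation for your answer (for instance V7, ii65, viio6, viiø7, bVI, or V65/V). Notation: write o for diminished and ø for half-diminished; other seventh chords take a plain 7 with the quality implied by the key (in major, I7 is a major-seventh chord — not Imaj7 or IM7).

I

The pitches B-D#-F# form a major triad rooted on B.
In B major, B is the tonic; the diatonic major triad there is I.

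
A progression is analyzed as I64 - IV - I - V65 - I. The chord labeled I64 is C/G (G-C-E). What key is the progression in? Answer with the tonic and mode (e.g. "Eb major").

C major

The chord C/G is a major triad rooted on C; its label is I64.
If C is scale degree 1 and the mode makes that degree carry a major triad, the tonic is C and the mode is major.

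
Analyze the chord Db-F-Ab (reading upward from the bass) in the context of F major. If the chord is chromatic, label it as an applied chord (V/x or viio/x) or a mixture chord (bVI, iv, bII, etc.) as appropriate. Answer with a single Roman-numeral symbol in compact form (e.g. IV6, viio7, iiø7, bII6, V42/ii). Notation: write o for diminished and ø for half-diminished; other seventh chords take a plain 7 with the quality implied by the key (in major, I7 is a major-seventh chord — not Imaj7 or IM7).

bVI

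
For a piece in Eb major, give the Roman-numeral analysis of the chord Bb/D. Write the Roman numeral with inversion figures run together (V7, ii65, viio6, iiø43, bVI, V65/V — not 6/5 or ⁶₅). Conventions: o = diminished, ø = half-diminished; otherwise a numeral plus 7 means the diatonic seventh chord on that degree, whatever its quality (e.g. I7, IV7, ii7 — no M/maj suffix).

V6

Stacked in thirds the chord is Bb-D-F: a major triad on Bb.
Bb is scale degree 5 in Eb major, and a major triad on that degree is written V.
With D in the bass the chord is in first inversion, so the figured bass is 6.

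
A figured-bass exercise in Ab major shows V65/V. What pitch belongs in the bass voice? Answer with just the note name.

D

The applied chord V65/V is rooted on Bb: Bb-D-F-Ab.
The figure 65 means first inversion — the third is in the bass.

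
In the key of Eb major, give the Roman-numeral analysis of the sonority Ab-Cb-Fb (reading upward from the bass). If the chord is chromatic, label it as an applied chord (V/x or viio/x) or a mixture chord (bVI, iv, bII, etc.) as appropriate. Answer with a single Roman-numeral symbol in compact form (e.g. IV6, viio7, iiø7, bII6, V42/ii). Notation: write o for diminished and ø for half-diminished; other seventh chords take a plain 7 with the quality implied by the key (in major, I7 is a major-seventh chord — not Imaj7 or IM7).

bII6

The pitches Fb-Ab-Cb form a major triad rooted on Fb.
Fb is the lowered second degree of Eb major (diatonic 2 would be F). This is the Neapolitan sixth — a major triad on the lowered second degree, here in its customary first inversion.
With Ab in the bass the chord is in first inversion, so the figured bass is 6.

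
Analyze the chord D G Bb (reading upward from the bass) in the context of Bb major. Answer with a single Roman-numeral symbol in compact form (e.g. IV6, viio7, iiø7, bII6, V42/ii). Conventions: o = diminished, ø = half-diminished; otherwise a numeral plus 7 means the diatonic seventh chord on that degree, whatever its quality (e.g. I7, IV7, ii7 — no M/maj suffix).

The pitches G-Bb-D form a minor triad rooted on G.
G is scale degree 6 in Bb major, and a minor triad on that degree is written vi.
With D in the bass the chord is in second inversion, so the figured bass is 64.

vi64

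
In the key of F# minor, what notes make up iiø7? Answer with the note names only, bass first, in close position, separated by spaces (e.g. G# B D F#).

The numeral's case and figure indicate a half-diminished seventh chord. In F# minor its root, the second degree, is G#.
That chord is spelled G#-B-D-F#.

G# B D F#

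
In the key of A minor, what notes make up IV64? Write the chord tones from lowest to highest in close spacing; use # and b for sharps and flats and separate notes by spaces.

A D F#

Scale degree 4 in A minor is D; here the chord built on it is altered to a major triad. IV64 is the major subdominant, borrowed from the parallel major.
So the chord is D-F#-A, a major triad.
The figured bass 64 indicates second inversion, placing the fifth (A) in the bass: A-D-F#.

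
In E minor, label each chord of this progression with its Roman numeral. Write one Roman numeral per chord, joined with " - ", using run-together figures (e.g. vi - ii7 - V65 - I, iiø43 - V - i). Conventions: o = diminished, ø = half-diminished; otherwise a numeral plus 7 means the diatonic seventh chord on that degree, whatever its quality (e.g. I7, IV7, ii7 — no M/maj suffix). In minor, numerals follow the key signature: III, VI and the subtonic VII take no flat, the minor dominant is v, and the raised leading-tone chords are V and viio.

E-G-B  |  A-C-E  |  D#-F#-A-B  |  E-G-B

i - iv - V65 - i

E-G-B has root E, degree 1 in E minor, so i.
A-C-E has root A, degree 4 in E minor, so iv.
D#-F#-A-B: dominant seventh chord on B = scale degree 5 → V65.
E-G-B: root E is the tonic; minor triad there is i.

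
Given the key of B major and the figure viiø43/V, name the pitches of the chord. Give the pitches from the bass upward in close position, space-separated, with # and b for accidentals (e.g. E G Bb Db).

B D# E# G#

viiø43/V is a secondary leading-tone chord. The target V is F# in B major; the applied chord is rooted a semitone below, on E#.
Building a half-diminished seventh chord on E# gives E#-G#-B-D#.
The figured bass 43 indicates second inversion, placing the fifth (B) in the bass: B-D#-E#-G#.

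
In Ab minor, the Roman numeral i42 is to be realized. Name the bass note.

i in Ab minor has root Ab; the chord is Ab-Cb-Eb-Gb.
The figure 42 means third inversion — the seventh is in the bass.

Gb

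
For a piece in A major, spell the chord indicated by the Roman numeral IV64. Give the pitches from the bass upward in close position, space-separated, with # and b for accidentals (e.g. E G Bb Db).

A D F#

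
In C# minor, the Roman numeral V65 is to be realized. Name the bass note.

B#

V in C# minor has root G#; the chord is G#-B#-D#-F#.
The figure 65 means first inversion — the third is in the bass.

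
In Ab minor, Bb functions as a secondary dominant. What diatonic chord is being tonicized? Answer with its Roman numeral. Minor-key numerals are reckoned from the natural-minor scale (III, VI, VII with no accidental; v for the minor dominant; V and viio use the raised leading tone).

The chord is a major triad on Bb.
A dominant resolves down a perfect fifth: Bb → Eb. In Ab minor, Eb is scale degree 5, i.e. V.

V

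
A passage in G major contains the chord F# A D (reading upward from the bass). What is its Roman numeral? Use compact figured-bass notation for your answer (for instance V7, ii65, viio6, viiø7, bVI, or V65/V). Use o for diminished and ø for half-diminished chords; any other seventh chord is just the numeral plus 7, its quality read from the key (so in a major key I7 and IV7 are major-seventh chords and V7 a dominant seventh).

The pitches D-F#-A form a major triad rooted on D.
In G major, D is the dominant; the diatonic major triad there is V.
With F# in the bass the chord is in first inversion, so the figured bass is 6.

V6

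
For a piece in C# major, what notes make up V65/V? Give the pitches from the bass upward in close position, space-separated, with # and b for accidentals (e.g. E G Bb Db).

F## A# C# D#

The slash means an applied dominant: we want the dominant of V. In C# major, V is G# major, and its dominant is built on D#.
Building a dominant seventh chord on D# gives D#-F##-A#-C#.
With the 65 figure the chord is in first inversion; from the bass F## upward in close position it reads F##-A#-C#-D#.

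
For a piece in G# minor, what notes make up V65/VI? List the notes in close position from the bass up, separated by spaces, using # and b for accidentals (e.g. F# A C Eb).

D# F# A B

The slash means an applied dominant: we want the dominant of VI. In G# minor, VI is E major, and its dominant is built on B.
Building a dominant seventh chord on B gives B-D#-F#-A.
The figured bass 65 indicates first inversion, placing the third (D#) in the bass: D#-F#-A-B.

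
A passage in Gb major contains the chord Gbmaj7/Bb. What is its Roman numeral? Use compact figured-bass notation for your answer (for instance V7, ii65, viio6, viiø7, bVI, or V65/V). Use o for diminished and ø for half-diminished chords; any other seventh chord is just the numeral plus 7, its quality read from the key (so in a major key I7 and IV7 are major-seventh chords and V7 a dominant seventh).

I65

The pitches Gb-Bb-Db-F form a major seventh chord rooted on Gb.
Gb is scale degree 1 in Gb major, and a major seventh chord on that degree is written I7.
With Bb in the bass the chord is in first inversion, so the figured bass is 65.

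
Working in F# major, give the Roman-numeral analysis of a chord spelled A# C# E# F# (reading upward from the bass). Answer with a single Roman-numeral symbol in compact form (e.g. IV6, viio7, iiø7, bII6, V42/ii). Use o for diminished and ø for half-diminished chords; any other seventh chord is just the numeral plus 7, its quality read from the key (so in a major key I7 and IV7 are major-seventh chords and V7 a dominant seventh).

I65

The pitches F#-A#-C#-E# form a major seventh chord rooted on F#.
In F# major, F# is the tonic; the diatonic major seventh chord there is I7.
With A# in the bass the chord is in first inversion, so the figured bass is 65.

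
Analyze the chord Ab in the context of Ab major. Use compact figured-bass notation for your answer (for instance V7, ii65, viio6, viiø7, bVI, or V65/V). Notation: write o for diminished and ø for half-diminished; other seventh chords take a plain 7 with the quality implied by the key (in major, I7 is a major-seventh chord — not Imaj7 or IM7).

The pitches Ab-C-Eb form a major triad rooted on Ab.
Ab is scale degree 1 in Ab major, and a major triad on that degree is written I.

I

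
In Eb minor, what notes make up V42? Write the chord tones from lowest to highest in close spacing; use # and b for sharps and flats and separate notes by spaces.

In Eb minor, the dominant is Bb. The dominant is major (leading tone raised), so V is a dominant seventh chord.
Stacking thirds from Bb gives Bb-D-F-Ab.
The figured bass 42 indicates third inversion, placing the seventh (Ab) in the bass: Ab-Bb-D-F.

Ab Bb D F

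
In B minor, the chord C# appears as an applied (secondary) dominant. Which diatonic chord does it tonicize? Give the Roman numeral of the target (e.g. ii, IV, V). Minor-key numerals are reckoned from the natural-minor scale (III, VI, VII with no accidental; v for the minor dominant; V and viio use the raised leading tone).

V

The chord is a major triad on C#.
A dominant resolves down a perfect fifth: C# → F#. In B minor, F# is scale degree 5, i.e. V.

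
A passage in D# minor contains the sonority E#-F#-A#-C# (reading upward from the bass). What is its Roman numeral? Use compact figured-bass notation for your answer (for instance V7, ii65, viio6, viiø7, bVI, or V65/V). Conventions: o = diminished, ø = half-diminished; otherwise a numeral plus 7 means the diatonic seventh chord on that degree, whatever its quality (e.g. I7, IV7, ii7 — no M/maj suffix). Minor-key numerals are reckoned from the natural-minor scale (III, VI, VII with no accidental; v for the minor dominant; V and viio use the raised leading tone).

Stacked in thirds the chord is F#-A#-C#-E#: a major seventh chord on F#.
In D# minor, F# is the mediant; the diatonic major seventh chord there is III7.
With E# in the bass the chord is in third inversion, so the figured bass is 42.

III42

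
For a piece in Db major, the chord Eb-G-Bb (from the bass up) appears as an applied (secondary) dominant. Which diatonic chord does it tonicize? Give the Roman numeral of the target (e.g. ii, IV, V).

V

The chord is a major triad on Eb.
A dominant resolves down a perfect fifth: Eb → Ab. In Db major, Ab is scale degree 5, i.e. V.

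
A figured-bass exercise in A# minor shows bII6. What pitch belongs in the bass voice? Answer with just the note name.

D#

bII in A# minor has root B; the chord is B-D#-F#.
The figure 6 means first inversion — the third is in the bass.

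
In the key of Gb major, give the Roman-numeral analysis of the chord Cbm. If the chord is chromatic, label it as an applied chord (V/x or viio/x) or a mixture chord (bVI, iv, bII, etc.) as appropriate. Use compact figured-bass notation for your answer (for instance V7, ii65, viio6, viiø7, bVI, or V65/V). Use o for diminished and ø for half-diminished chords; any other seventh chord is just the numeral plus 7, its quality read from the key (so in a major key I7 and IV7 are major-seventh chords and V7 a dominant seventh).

iv

Stacked in thirds the chord is Cb-Ebb-Gb: a minor triad on Cb.
Cb is the fourth degree of Gb major. This is the minor subdominant, borrowed from the parallel minor.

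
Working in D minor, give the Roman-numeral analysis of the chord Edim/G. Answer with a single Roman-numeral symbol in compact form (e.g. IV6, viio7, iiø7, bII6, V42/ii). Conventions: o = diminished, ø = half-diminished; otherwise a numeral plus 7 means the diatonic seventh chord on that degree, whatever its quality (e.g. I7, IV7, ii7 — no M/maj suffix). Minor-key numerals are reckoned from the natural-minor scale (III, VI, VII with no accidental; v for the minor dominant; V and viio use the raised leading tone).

Stacked in thirds the chord is E-G-Bb: a diminished triad on E.
In D minor, E is the supertonic; the diatonic diminished triad there is iio.
With G in the bass the chord is in first inversion, so the figured bass is 6.

iio6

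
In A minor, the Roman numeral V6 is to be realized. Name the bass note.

V in A minor has root E; the chord is E-G#-B.
The figure 6 means first inversion — the third is in the bass.

G#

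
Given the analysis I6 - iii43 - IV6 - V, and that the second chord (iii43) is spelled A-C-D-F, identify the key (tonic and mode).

The anchor chord is a minor seventh chord on D, labeled iii43.
iii43 on D implies D is the mediant; that puts the tonic at Bb, and the lowercase numeral fits major mode.

Bb major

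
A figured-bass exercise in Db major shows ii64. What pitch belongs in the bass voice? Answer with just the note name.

Bb

ii in Db major has root Eb; the chord is Eb-Gb-Bb.
The figure 64 means second inversion — the fifth is in the bass.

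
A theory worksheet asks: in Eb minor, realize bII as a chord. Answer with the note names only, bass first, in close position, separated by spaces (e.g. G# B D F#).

Fb Ab Cb

bII is the Neapolitan chord — a major triad on the lowered second degree. In Eb minor that root is Fb.
So the chord is Fb-Ab-Cb, a major triad.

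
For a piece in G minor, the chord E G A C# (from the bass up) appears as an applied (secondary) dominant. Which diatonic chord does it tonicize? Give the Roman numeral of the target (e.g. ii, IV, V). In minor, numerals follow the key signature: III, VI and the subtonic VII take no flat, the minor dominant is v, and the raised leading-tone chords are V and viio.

V

The chord is a dominant seventh chord on A.
A dominant resolves down a perfect fifth: A → D. In G minor, D is scale degree 5, i.e. V.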